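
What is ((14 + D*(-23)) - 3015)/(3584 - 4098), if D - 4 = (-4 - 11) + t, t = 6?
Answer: 1443/257 ≈ 5.6148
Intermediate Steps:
D = -5 (D = 4 + ((-4 - 11) + 6) = 4 + (-15 + 6) = 4 - 9 = -5)
((14 + D*(-23)) - 3015)/(3584 - 4098) = ((14 - 5*(-23)) - 3015)/(3584 - 4098) = ((14 + 115) - 3015)/(-514) = (129 - 3015)*(-1/514) = -2886*(-1/514) = 1443/257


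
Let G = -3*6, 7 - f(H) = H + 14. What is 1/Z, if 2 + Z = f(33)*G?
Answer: 1/718 ≈ 0.0013928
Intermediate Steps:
f(H) = -7 - H (f(H) = 7 - (H + 14) = 7 - (14 + H) = 7 + (-14 - H) = -7 - H)
G = -18
Z = 718 (Z = -2 + (-7 - 1*33)*(-18) = -2 + (-7 - 33)*(-18) = -2 - 40*(-18) = -2 + 720 = 718)
1/Z = 1/718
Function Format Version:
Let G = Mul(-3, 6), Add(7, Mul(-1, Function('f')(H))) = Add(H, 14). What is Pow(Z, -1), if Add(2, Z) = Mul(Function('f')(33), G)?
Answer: Rational(1, 718) ≈ 0.0013928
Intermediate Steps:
Function('f')(H) = Add(-7, Mul(-1, H)) (Function('f')(H) = Add(7, Mul(-1, Add(H, 14))) = Add(7, Mul(-1, Add(14, H))) = Add(7, Add(-14, Mul(-1, H))) = Add(-7, Mul(-1, H)))
G = -18
Z = 718 (Z = Add(-2, Mul(Add(-7, Mul(-1, 33)), -18)) = Add(-2, Mul(Add(-7, -33), -18)) = Add(-2, Mul(-40, -18)) = Add(-2, 720) = 718)
Pow(Z, -1) = Pow(718, -1) = Rational(1, 718)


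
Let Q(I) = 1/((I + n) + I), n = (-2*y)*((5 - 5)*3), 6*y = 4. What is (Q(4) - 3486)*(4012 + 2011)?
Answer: -167963401/8 ≈ -2.0995e+7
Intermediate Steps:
y = ⅔ (y = (⅙)*4 = ⅔ ≈ 0.66667)
n = 0 (n = (-2*⅔)*((5 - 5)*3) = -0*3 = -4/3*0 = 0)
Q(I) = 1/(2*I) (Q(I) = 1/((I + 0) + I) = 1/(I + I) = 1/(2*I))
(Q(4) - 3486)*(4012 + 2011) = ((½)/4 - 3486)*(4012 + 2011) = ((½)*(¼) - 3486)*6023 = (⅛ - 3486)*6023 = -27887/8*6023 = -167963401/8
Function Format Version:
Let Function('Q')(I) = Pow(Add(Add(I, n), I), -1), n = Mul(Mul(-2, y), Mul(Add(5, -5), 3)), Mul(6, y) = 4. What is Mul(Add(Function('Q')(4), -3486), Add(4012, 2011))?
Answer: Rational(-167963401, 8) ≈ -2.0995e+7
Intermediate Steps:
y = Rational(2, 3) (y = Mul(Rational(1, 6), 4) = Rational(2, 3) ≈ 0.66667)
n = 0 (n = Mul(Mul(-2, Rational(2, 3)), Mul(Add(5, -5), 3)) = Mul(Rational(-4, 3), Mul(0, 3)) = Mul(Rational(-4, 3), 0) = 0)
Function('Q')(I) = Mul(Rational(1, 2), Pow(I, -1)) (Function('Q')(I) = Pow(Add(Add(I, 0), I), -1) = Pow(Add(I, I), -1) = Pow(Mul(2, I), -1) = Mul(Rational(1, 2), Pow(I, -1)))
Mul(Add(Function('Q')(4), -3486), Add(4012, 2011)) = Mul(Add(Mul(Rational(1, 2), Pow(4, -1)), -3486), Add(4012, 2011)) = Mul(Add(Mul(Rational(1, 2), Rational(1, 4)), -3486), 6023) = Mul(Add(Rational(1, 8), -3486), 6023) = Mul(Rational(-27887, 8), 6023) = Rational(-167963401, 8)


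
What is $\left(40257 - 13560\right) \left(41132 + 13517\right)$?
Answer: $1458964353$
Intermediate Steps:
$\left(40257 - 13560\right) \left(41132 + 13517\right) = 26697 \cdot 54649 = 1458964353$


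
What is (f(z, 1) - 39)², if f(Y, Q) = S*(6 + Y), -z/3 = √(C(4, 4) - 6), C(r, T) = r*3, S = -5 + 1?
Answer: 4833 - 1512*√6 ≈ 1129.4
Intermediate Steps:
S = -4
C(r, T) = 3*r
z = -3*√6 (z = -3*√(3*4 - 6) = -3*√(12 - 6) = -3*√6 ≈ -7.3485)
f(Y, Q) = -24 - 4*Y (f(Y, Q) = -4*(6 + Y) = -24 - 4*Y)
(f(z, 1) - 39)² = ((-24 - (-12)*√6) - 39)² = ((-24 + 12*√6) - 39)² = (-63 + 12*√6)²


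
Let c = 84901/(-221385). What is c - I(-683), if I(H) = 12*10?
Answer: -26651101/221385 ≈ -120.38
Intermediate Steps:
I(H) = 120
c = -84901/221385 (c = 84901*(-1/221385) = -84901/221385 ≈ -0.38350)
c - I(-683) = -84901/221385 - 1*120 = -84901/221385 - 120 = -26651101/221385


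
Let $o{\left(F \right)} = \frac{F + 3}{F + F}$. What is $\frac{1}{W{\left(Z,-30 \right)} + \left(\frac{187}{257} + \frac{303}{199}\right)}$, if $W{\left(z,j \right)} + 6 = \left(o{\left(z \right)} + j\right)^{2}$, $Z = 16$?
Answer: $\frac{52370432}{45089778207} \approx 0.0011615$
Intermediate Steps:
$o{\left(F \right)} = \frac{3 + F}{2 F}$
$W{\left(z,j \right)} = -6 + \left(j + \frac{3 + z}{2 z}\right)^{2}$ ($W{\left(z,j \right)} = -6 + \left(\frac{3 + z}{2 z} + j\right)^{2} = -6 + \left(j + \frac{3 + z}{2 z}\right)^{2}$)
$\frac{1}{W{\left(Z,-30 \right)} + \left(\frac{187}{257} + \frac{303}{199}\right)} = \frac{1}{\left(-6 + \frac{\left(3 + 16 + 2 \left(-30\right) 16\right)^{2}}{4 \cdot 256}\right) + \left(\frac{187}{257} + \frac{303}{199}\right)} = \frac{1}{\left(-6 + \frac{1}{4} \cdot \frac{1}{256} \left(3 + 16 - 960\right)^{2}\right) + \left(187 \cdot \frac{1}{257} + 303 \cdot \frac{1}{199}\right)} = \frac{1}{\left(-6 + \frac{1}{4} \cdot \frac{1}{256} \left(-941\right)^{2}\right) + \left(\frac{187}{257} + \frac{303}{199}\right)} = \frac{1}{\left(-6 + \frac{1}{4} \cdot \frac{1}{256} \cdot 885481\right) + \frac{115084}{51143}} = \frac{1}{\left(-6 + \frac{885481}{1024}\right) + \frac{115084}{51143}} = \frac{1}{\frac{879337}{1024} + \frac{115084}{51143}} = \frac{1}{\frac{45089778207}{52370432}} = \frac{52370432}{45089778207}$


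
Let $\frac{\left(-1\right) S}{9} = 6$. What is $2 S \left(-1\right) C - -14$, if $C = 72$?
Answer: $7790$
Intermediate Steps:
$S = -54$ ($S = \left(-9\right) 6 = -54$)
$2 S \left(-1\right) C - -14 = 2 \left(-54\right) \left(-1\right) 72 - -14 = \left(-108\right) \left(-1\right) 72 + \left(-48 + 62\right) = 108 \cdot 72 + 14 = 7776 + 14 = 7790$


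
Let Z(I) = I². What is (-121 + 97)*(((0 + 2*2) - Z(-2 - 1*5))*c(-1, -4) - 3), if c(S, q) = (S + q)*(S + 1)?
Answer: 72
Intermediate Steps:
c(S, q) = (1 + S)*(S + q) (c(S, q) = (S + q)*(1 + S) = (1 + S)*(S + q))
(-121 + 97)*(((0 + 2*2) - Z(-2 - 1*5))*c(-1, -4) - 3) = (-121 + 97)*(((0 + 2*2) - (-2 - 1*5)²)*(-1 - 4 + (-1)² - 1*(-4)) - 3) = -24*(((0 + 4) - (-2 - 5)²)*(-1 - 4 + 1 + 4) - 3) = -24*((4 - 1*(-7)²)*0 - 3) = -24*((4 - 1*49)*0 - 3) = -24*((4 - 49)*0 - 3) = -24*(-45*0 - 3) = -24*(0 - 3) = -24*(-3) = 72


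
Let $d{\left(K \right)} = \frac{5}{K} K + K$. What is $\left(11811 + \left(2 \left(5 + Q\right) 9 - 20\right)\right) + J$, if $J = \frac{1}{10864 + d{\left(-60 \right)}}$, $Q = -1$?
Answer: $\frac{128227168}{10809} \approx 11863.0$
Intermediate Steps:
$d{\left(K \right)} = 5 + K$
$J = \frac{1}{10809}$ ($J = \frac{1}{10864 + \left(5 - 60\right)} = \frac{1}{10864 - 55} = \frac{1}{10809} \approx 9.2515 \cdot 10^{-5}$)
$\left(11811 + \left(2 \left(5 + Q\right) 9 - 20\right)\right) + J = \left(11811 - \left(20 - 2 \left(5 - 1\right) 9\right)\right) + \frac{1}{10809} = \left(11811 - \left(20 - 2 \cdot 4 \cdot 9\right)\right) + \frac{1}{10809} = \left(11811 + \left(8 \cdot 9 - 20\right)\right) + \frac{1}{10809} = \left(11811 + \left(72 - 20\right)\right) + \frac{1}{10809} = \left(11811 + 52\right) + \frac{1}{10809} = 11863 + \frac{1}{10809} = \frac{128227168}{10809}$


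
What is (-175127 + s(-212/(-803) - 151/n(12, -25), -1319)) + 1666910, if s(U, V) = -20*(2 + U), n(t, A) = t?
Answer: 3594202432/2409 ≈ 1.4920e+6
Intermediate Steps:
s(U, V) = -40 - 20*U
(-175127 + s(-212/(-803) - 151/n(12, -25), -1319)) + 1666910 = (-175127 + (-40 - 20*(-212/(-803) - 151/12))) + 1666910 = (-175127 + (-40 - 20*(-212*(-1/803) - 151*1/12))) + 1666910 = (-175127 + (-40 - 20*(212/803 - 151/12))) + 1666910 = (-175127 + (-40 - 20*(-118709/9636))) + 1666910 = (-175127 + (-40 + 593545/2409)) + 1666910 = (-175127 + 497185/2409) + 1666910 = -421383758/2409 + 1666910 = 3594202432/2409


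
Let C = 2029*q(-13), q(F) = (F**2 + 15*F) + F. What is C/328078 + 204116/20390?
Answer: 32676243979/3344755210 ≈ 9.7694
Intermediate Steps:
q(F) = F**2 + 16*F
C = -79131 (C = 2029*(-13*(16 - 13)) = 2029*(-13*3) = 2029*(-39) = -79131)
C/328078 + 204116/20390 = -79131/328078 + 204116/20390 = -79131*1/328078 + 204116*(1/20390) = -79131/328078 + 102058/10195 = 32676243979/3344755210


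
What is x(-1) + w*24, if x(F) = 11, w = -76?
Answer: -1813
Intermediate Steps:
x(-1) + w*24 = 11 - 76*24 = 11 - 1824 = -1813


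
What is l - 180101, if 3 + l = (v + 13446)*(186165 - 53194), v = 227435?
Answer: 32030007347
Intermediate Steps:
l = 32030187448 (l = -3 + (227435 + 13446)*(186165 - 53194) = -3 + 240881*132971 = -3 + 32030187451 = 32030187448)
l - 180101 = 32030187448 - 180101 = 32030007347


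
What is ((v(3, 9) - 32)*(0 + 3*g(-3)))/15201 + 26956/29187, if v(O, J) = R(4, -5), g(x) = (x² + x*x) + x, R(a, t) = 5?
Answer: 602731/714447 ≈ 0.84363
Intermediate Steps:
g(x) = x + 2*x² (g(x) = (x² + x²) + x = 2*x² + x = x + 2*x²)
v(O, J) = 5
((v(3, 9) - 32)*(0 + 3*g(-3)))/15201 + 26956/29187 = ((5 - 32)*(0 + 3*(-3*(1 + 2*(-3)))))/15201 + 26956/29187 = -27*(0 + 3*(-3*(1 - 6)))*(1/15201) + 26956*(1/29187) = -27*(0 + 3*(-3*(-5)))*(1/15201) + 1172/1269 = -27*(0 + 3*15)*(1/15201) + 1172/1269 = -27*(0 + 45)*(1/15201) + 1172/1269 = -27*45*(1/15201) + 1172/1269 = -1215*1/15201 + 1172/1269 = -45/563 + 1172/1269 = 602731/714447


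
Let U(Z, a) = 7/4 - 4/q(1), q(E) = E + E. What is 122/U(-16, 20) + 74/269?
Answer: -131198/269 ≈ -487.73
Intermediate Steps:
q(E) = 2*E
U(Z, a) = -1/4 (U(Z, a) = 7/4 - 4/(2*1) = 7*(1/4) - 4/2 = 7/4 - 4*1/2 = 7/4 - 2 = -1/4)
122/U(-16, 20) + 74/269 = 122/(-1/4) + 74/269 = 122*(-4) + 74*(1/269) = -488 + 74/269 = -131198/269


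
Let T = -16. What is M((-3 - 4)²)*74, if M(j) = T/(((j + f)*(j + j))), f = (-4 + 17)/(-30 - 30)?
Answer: -35520/143423 ≈ -0.24766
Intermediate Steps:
f = -13/60 (f = 13/(-60) = 13*(-1/60) = -13/60 ≈ -0.21667)
M(j) = -8/(j*(-13/60 + j)) (M(j) = -16*1/((j - 13/60)*(j + j)) = -16*1/(2*j*(-13/60 + j)) = -8/(j*(-13/60 + j)))
M((-3 - 4)²)*74 = -480/(((-3 - 4)²)*(-13 + 60*(-3 - 4)²))*74 = -480/(((-7)²)*(-13 + 60*(-7)²))*74 = -480/(49*(-13 + 60*49))*74 = -480*1/49/(-13 + 2940)*74 = -480*1/49/2927*74 = -480*1/49*1/2927*74 = -480/143423*74 = -35520/143423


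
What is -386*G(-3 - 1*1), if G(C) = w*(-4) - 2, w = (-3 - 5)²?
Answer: 99588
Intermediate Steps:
w = 64 (w = (-8)² = 64)
G(C) = -258 (G(C) = 64*(-4) - 2 = -256 - 2 = -258)
-386*G(-3 - 1*1) = -386*(-258) = 99588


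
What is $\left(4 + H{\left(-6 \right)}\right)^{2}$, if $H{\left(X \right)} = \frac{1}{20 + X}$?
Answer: $\frac{3249}{196} \approx 16.577$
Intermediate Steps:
$\left(4 + H{\left(-6 \right)}\right)^{2} = \left(4 + \frac{1}{20 - 6}\right)^{2} = \left(4 + \frac{1}{14}\right)^{2} = \left(\frac{57}{14}\right)^{2} = \frac{3249}{196}$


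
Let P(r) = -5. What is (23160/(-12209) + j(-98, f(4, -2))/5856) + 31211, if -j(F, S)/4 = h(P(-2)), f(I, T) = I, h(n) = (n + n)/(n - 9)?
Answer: 3904815249827/125117832 ≈ 31209.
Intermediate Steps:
h(n) = 2*n/(-9 + n) (h(n) = (2*n)/(-9 + n) = 2*n/(-9 + n))
j(F, S) = -20/7 (j(F, S) = -8*(-5)/(-9 - 5) = -8*(-5)/(-14) = -8*(-5)*(-1)/14 = -4*5/7 = -20/7)
(23160/(-12209) + j(-98, f(4, -2))/5856) + 31211 = (23160/(-12209) - 20/7/5856) + 31211 = (23160*(-1/12209) - 20/7*1/5856) + 31211 = (-23160/12209 - 5/10248) + 31211 = -237404725/125117832 + 31211 = 3904815249827/125117832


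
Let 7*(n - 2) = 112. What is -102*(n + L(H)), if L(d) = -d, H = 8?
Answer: -1020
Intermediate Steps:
n = 18 (n = 2 + (⅐)*112 = 2 + 16 = 18)
-102*(n + L(H)) = -102*(18 - 1*8) = -102*(18 - 8) = -102*10 = -1020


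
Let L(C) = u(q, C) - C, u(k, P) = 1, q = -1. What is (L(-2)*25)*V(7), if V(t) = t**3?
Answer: 25725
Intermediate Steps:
L(C) = 1 - C
(L(-2)*25)*V(7) = ((1 - 1*(-2))*25)*7**3 = ((1 + 2)*25)*343 = (3*25)*343 = 75*343 = 25725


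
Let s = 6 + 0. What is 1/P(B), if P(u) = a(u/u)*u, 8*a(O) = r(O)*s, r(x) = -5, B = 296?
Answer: -1/1110 ≈ -0.00090090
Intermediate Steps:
s = 6
a(O) = -15/4 (a(O) = (-5*6)/8 = (⅛)*(-30) = -15/4)
P(u) = -15*u/4
1/P(B) = 1/(-15/4*296) = 1/(-1110) = -1/1110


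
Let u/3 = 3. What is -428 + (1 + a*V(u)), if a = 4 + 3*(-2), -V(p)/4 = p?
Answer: -355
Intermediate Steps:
u = 9 (u = 3*3 = 9)
V(p) = -4*p
a = -2 (a = 4 - 6 = -2)
-428 + (1 + a*V(u)) = -428 + (1 - (-8)*9) = -428 + (1 - 2*(-36)) = -428 + (1 + 72) = -428 + 73 = -355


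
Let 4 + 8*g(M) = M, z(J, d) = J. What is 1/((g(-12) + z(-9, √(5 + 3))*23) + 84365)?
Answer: 1/84156 ≈ 1.1883e-5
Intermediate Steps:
g(M) = -½ + M/8
1/((g(-12) + z(-9, √(5 + 3))*23) + 84365) = 1/(((-½ + (⅛)*(-12)) - 9*23) + 84365) = 1/(((-½ - 3/2) - 207) + 84365) = 1/((-2 - 207) + 84365) = 1/(-209 + 84365) = 1/84156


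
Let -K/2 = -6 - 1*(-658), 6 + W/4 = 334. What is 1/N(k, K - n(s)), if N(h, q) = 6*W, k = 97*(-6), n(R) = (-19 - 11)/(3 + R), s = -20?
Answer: 1/7872 ≈ 0.00012703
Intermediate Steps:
W = 1312 (W = -24 + 4*334 = -24 + 1336 = 1312)
n(R) = -30/(3 + R)
K = -1304 (K = -2*(-6 - 1*(-658)) = -2*(-6 + 658) = -2*652 = -1304)
k = -582
N(h, q) = 7872 (N(h, q) = 6*1312 = 7872)
1/N(k, K - n(s)) = 1/7872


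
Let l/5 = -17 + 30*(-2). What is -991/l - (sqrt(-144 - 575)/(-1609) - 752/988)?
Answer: 317157/95095 + I*sqrt(719)/1609 ≈ 3.3352 + 0.016665*I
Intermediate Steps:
l = -385 (l = 5*(-17 + 30*(-2)) = 5*(-17 - 60) = 5*(-77) = -385)
-991/l - (sqrt(-144 - 575)/(-1609) - 752/988) = -991/(-385) - (sqrt(-144 - 575)/(-1609) - 752/988) = -991*(-1/385) - (sqrt(-719)*(-1/1609) - 752*1/988) = 991/385 - ((I*sqrt(719))*(-1/1609) - 188/247) = 991/385 - (-I*sqrt(719)/1609 - 188/247) = 991/385 - (-188/247 - I*sqrt(719)/1609) = 991/385 + (188/247 + I*sqrt(719)/1609) = 317157/95095 + I*sqrt(719)/1609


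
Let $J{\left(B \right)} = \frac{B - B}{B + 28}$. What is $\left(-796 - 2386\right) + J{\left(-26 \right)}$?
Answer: $-3182$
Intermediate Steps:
$J{\left(B \right)} = 0$ ($J{\left(B \right)} = \frac{0}{28 + B} = 0$)
$\left(-796 - 2386\right) + J{\left(-26 \right)} = \left(-796 - 2386\right) + 0 = -3182 + 0 = -3182$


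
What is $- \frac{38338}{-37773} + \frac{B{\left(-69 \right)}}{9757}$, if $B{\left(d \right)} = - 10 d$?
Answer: $\frac{400127236}{368551161} \approx 1.0857$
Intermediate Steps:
$- \frac{38338}{-37773} + \frac{B{\left(-69 \right)}}{9757} = - \frac{38338}{-37773} + \frac{\left(-10\right) \left(-69\right)}{9757} = \left(-38338\right) \left(- \frac{1}{37773}\right) + 690 \cdot \frac{1}{9757} = \frac{38338}{37773} + \frac{690}{9757} = \frac{400127236}{368551161}$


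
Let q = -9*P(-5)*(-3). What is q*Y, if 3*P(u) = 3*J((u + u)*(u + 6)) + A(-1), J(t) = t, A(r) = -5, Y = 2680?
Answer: -844200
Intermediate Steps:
P(u) = -5/3 + 2*u*(6 + u) (P(u) = (3*((u + u)*(u + 6)) - 5)/3 = (3*((2*u)*(6 + u)) - 5)/3 = (3*(2*u*(6 + u)) - 5)/3 = (6*u*(6 + u) - 5)/3 = (-5 + 6*u*(6 + u))/3 = -5/3 + 2*u*(6 + u))
q = -315 (q = -9*(-5/3 + 2*(-5)*(6 - 5))*(-3) = -9*(-5/3 + 2*(-5)*1)*(-3) = -9*(-5/3 - 10)*(-3) = -9*(-35/3)*(-3) = 105*(-3) = -315)
q*Y = -315*2680 = -844200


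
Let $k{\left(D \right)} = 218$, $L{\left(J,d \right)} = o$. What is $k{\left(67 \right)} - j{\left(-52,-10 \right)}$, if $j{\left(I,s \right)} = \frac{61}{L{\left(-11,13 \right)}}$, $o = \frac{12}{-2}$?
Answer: $\frac{1369}{6} \approx 228.17$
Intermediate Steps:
$o = -6$ ($o = 12 \left(- \frac{1}{2}\right) = -6$)
$L{\left(J,d \right)} = -6$
$j{\left(I,s \right)} = - \frac{61}{6}$ ($j{\left(I,s \right)} = \frac{61}{-6} = 61 \left(- \frac{1}{6}\right) = - \frac{61}{6}$)
$k{\left(67 \right)} - j{\left(-52,-10 \right)} = 218 - - \frac{61}{6} = 218 + \frac{61}{6} = \frac{1369}{6}$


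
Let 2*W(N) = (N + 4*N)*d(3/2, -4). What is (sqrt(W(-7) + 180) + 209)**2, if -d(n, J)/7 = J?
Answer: (209 + I*sqrt(310))**2 ≈ 43371.0 + 7359.6*I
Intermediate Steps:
d(n, J) = -7*J
W(N) = 70*N (W(N) = ((N + 4*N)*(-7*(-4)))/2 = ((5*N)*28)/2 = (140*N)/2 = 70*N)
(sqrt(W(-7) + 180) + 209)**2 = (sqrt(70*(-7) + 180) + 209)**2 = (sqrt(-490 + 180) + 209)**2 = (sqrt(-310) + 209)**2 = (I*sqrt(310) + 209)**2 = (209 + I*sqrt(310))**2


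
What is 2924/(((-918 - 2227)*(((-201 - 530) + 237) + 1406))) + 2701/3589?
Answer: 3074969/4091460 ≈ 0.75156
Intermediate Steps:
2924/(((-918 - 2227)*(((-201 - 530) + 237) + 1406))) + 2701/3589 = 2924/((-3145*((-731 + 237) + 1406))) + 2701*(1/3589) = 2924/((-3145*(-494 + 1406))) + 73/97 = 2924/((-3145*912)) + 73/97 = 2924/(-2868240) + 73/97 = 2924*(-1/2868240) + 73/97 = -43/42180 + 73/97 = 3074969/4091460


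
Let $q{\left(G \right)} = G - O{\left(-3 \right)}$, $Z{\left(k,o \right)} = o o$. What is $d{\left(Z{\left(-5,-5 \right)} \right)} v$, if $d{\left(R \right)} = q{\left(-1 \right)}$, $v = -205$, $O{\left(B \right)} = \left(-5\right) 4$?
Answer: $-3895$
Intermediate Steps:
$O{\left(B \right)} = -20$
$Z{\left(k,o \right)} = o^{2}$
$q{\left(G \right)} = 20 + G$ ($q{\left(G \right)} = G - -20 = G + 20 = 20 + G$)
$d{\left(R \right)} = 19$ ($d{\left(R \right)} = 20 - 1 = 19$)
$d{\left(Z{\left(-5,-5 \right)} \right)} v = 19 \left(-205\right) = -3895$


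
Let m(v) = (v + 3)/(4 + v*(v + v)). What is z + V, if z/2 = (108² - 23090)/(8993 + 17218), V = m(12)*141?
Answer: 48763481/7653612 ≈ 6.3713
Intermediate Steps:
m(v) = (3 + v)/(4 + 2*v²) (m(v) = (3 + v)/(4 + v*(2*v)) = (3 + v)/(4 + 2*v²))
V = 2115/292 (V = ((3 + 12)/(2*(2 + 12²)))*141 = ((½)*15/(2 + 144))*141 = ((½)*15/146)*141 = ((½)*(1/146)*15)*141 = (15/292)*141 = 2115/292 ≈ 7.2431)
z = -22852/26211 (z = 2*((108² - 23090)/(8993 + 17218)) = 2*((11664 - 23090)/26211) = 2*(-11426*1/26211) = 2*(-11426/26211) = -22852/26211 ≈ -0.87185)
z + V = -22852/26211 + 2115/292 = 48763481/7653612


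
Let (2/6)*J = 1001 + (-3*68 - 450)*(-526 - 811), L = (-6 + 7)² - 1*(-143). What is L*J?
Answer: 378172368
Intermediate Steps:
L = 144 (L = 1² + 143 = 1 + 143 = 144)
J = 2626197 (J = 3*(1001 + (-3*68 - 450)*(-526 - 811)) = 3*(1001 + (-204 - 450)*(-1337)) = 3*(1001 - 654*(-1337)) = 3*(1001 + 874398) = 3*875399 = 2626197)
L*J = 144*2626197 = 378172368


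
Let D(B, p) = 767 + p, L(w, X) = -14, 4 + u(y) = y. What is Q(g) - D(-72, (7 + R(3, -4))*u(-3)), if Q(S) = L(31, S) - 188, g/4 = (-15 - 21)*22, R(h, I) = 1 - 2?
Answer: -927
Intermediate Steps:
u(y) = -4 + y
R(h, I) = -1
g = -3168 (g = 4*((-15 - 21)*22) = 4*(-36*22) = 4*(-792) = -3168)
Q(S) = -202 (Q(S) = -14 - 188 = -202)
Q(g) - D(-72, (7 + R(3, -4))*u(-3)) = -202 - (767 + (7 - 1)*(-4 - 3)) = -202 - (767 + 6*(-7)) = -202 - (767 - 42) = -202 - 1*725 = -202 - 725 = -927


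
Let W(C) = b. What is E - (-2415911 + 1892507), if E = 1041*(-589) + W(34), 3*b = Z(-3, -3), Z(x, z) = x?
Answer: -89746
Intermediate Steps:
b = -1 (b = (⅓)*(-3) = -1)
W(C) = -1
E = -613150 (E = 1041*(-589) - 1 = -613149 - 1 = -613150)
E - (-2415911 + 1892507) = -613150 - (-2415911 + 1892507) = -613150 - 1*(-523404) = -613150 + 523404 = -89746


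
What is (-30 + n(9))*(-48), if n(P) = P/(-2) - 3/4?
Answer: 1692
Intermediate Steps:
n(P) = -¾ - P/2 (n(P) = P*(-½) - 3*¼ = -P/2 - ¾ = -¾ - P/2)
(-30 + n(9))*(-48) = (-30 + (-¾ - ½*9))*(-48) = (-30 + (-¾ - 9/2))*(-48) = (-30 - 21/4)*(-48) = -141/4*(-48) = 1692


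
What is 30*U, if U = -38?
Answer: -1140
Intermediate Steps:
30*U = 30*(-38) = -1140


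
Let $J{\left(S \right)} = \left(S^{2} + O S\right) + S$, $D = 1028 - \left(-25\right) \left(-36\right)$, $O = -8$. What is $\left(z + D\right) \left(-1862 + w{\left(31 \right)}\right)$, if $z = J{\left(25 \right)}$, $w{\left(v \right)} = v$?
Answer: $-1058318$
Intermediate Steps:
$D = 128$ ($D = 1028 - 900 = 128$)
$J{\left(S \right)} = S^{2} - 7 S$ ($J{\left(S \right)} = \left(S^{2} - 8 S\right) + S = S^{2} - 7 S$)
$z = 450$ ($z = 25 \left(-7 + 25\right) = 25 \cdot 18 = 450$)
$\left(z + D\right) \left(-1862 + w{\left(31 \right)}\right) = \left(450 + 128\right) \left(-1862 + 31\right) = 578 \left(-1831\right) = -1058318$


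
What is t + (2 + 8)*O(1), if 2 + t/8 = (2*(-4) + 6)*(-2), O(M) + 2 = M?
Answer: 6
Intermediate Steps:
O(M) = -2 + M
t = 16 (t = -16 + 8*((2*(-4) + 6)*(-2)) = -16 + 8*((-8 + 6)*(-2)) = -16 + 8*(-2*(-2)) = -16 + 8*4 = -16 + 32 = 16)
t + (2 + 8)*O(1) = 16 + (2 + 8)*(-2 + 1) = 16 + 10*(-1) = 16 - 10 = 6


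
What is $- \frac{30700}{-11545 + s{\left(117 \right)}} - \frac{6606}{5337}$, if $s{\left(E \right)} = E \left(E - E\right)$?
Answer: $\frac{1946214}{1369237} \approx 1.4214$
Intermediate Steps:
$s{\left(E \right)} = 0$ ($s{\left(E \right)} = E 0 = 0$)
$- \frac{30700}{-11545 + s{\left(117 \right)}} - \frac{6606}{5337} = - \frac{30700}{-11545 + 0} - \frac{6606}{5337} = - \frac{30700}{-11545} - \frac{734}{593} = \left(-30700\right) \left(- \frac{1}{11545}\right) - \frac{734}{593} = \frac{6140}{2309} - \frac{734}{593} = \frac{1946214}{1369237}$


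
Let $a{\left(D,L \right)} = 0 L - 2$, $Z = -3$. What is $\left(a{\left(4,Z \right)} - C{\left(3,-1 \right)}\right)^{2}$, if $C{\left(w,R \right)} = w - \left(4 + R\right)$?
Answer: $4$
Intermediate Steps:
$a{\left(D,L \right)} = -2$ ($a{\left(D,L \right)} = 0 - 2 = -2$)
$C{\left(w,R \right)} = -4 + w - R$
$\left(a{\left(4,Z \right)} - C{\left(3,-1 \right)}\right)^{2} = \left(-2 - \left(-4 + 3 - -1\right)\right)^{2} = \left(-2 - \left(-4 + 3 + 1\right)\right)^{2} = \left(-2 - 0\right)^{2} = \left(-2 + 0\right)^{2} = \left(-2\right)^{2} = 4$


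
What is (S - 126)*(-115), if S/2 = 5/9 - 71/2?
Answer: 202745/9 ≈ 22527.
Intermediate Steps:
S = -629/9 (S = 2*(5/9 - 71/2) = 2*(-629/18) = -629/9 ≈ -69.889)
(S - 126)*(-115) = (-629/9 - 126)*(-115) = -1763/9*(-115) = 202745/9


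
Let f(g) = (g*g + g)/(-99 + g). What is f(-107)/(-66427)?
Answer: 5671/6841981 ≈ 0.00082885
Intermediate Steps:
f(g) = (g + g²)/(-99 + g) (f(g) = (g² + g)/(-99 + g) = (g + g²)/(-99 + g))
f(-107)/(-66427) = -107*(1 - 107)/(-99 - 107)/(-66427) = -107*(-106)/(-206)*(-1/66427) = -107*(-1/206)*(-106)*(-1/66427) = -5671/103*(-1/66427) = 5671/6841981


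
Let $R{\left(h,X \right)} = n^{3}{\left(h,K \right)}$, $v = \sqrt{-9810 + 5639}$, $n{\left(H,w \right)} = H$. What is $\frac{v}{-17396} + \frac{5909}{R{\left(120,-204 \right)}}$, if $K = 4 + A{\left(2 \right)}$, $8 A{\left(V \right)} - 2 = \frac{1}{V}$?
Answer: $\frac{5909}{1728000} - \frac{i \sqrt{4171}}{17396} \approx 0.0034196 - 0.0037125 i$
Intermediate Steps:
$A{\left(V \right)} = \frac{1}{4} + \frac{1}{8 V}$
$K = \frac{69}{16}$ ($K = 4 + \frac{1 + 2 \cdot 2}{8 \cdot 2} = 4 + \frac{1}{8} \cdot \frac{1}{2} \left(1 + 4\right) = 4 + \frac{1}{8} \cdot \frac{1}{2} \cdot 5 = 4 + \frac{5}{16} = \frac{69}{16} \approx 4.3125$)
$v = i \sqrt{4171}$ ($v = \sqrt{-4171} = i \sqrt{4171} \approx 64.583 i$)
$R{\left(h,X \right)} = h^{3}$
$\frac{v}{-17396} + \frac{5909}{R{\left(120,-204 \right)}} = \frac{i \sqrt{4171}}{-17396} + \frac{5909}{120^{3}} = i \sqrt{4171} \left(- \frac{1}{17396}\right) + \frac{5909}{1728000} = - \frac{i \sqrt{4171}}{17396} + 5909 \cdot \frac{1}{1728000} = - \frac{i \sqrt{4171}}{17396} + \frac{5909}{1728000} = \frac{5909}{1728000} - \frac{i \sqrt{4171}}{17396}$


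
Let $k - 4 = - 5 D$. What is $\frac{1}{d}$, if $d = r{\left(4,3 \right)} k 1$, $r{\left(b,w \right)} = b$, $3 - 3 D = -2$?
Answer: $- \frac{3}{52} \approx -0.057692$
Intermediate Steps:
$D = \frac{5}{3}$ ($D = 1 - - \frac{2}{3} = 1 + \frac{2}{3} = \frac{5}{3} \approx 1.6667$)
$k = - \frac{13}{3}$ ($k = 4 - \frac{25}{3} = - \frac{13}{3} \approx -4.3333$)
$d = - \frac{52}{3}$ ($d = 4 \left(- \frac{13}{3}\right) 1 = \left(- \frac{52}{3}\right) 1 = - \frac{52}{3} \approx -17.333$)
$\frac{1}{d} = \frac{1}{- \frac{52}{3}} = - \frac{3}{52}$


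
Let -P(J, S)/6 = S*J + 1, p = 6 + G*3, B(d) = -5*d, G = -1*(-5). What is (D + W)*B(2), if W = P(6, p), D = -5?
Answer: 7670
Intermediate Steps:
G = 5
p = 21 (p = 6 + 5*3 = 6 + 15 = 21)
P(J, S) = -6 - 6*J*S (P(J, S) = -6*(S*J + 1) = -6*(J*S + 1) = -6*(1 + J*S) = -6 - 6*J*S)
W = -762 (W = -6 - 6*6*21 = -6 - 756 = -762)
(D + W)*B(2) = (-5 - 762)*(-5*2) = -767*(-10) = 7670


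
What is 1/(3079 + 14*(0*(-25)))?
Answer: 1/3079 ≈ 0.00032478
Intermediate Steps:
1/(3079 + 14*(0*(-25))) = 1/(3079 + 14*0) = 1/(3079 + 0) = 1/3079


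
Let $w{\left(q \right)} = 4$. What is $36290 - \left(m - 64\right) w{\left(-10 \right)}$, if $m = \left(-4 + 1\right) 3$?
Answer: $36582$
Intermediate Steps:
$m = -9$ ($m = \left(-3\right) 3 = -9$)
$36290 - \left(m - 64\right) w{\left(-10 \right)} = 36290 - \left(-9 - 64\right) 4 = 36290 - \left(-73\right) 4 = 36290 - -292 = 36290 + 292 = 36582$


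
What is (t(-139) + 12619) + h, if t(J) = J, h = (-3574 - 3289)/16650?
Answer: 207785137/16650 ≈ 12480.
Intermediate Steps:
h = -6863/16650 (h = -6863*1/16650 = -6863/16650 ≈ -0.41219)
(t(-139) + 12619) + h = (-139 + 12619) - 6863/16650 = 12480 - 6863/16650 = 207785137/16650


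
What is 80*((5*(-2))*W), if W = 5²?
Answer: -20000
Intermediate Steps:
W = 25
80*((5*(-2))*W) = 80*((5*(-2))*25) = 80*(-10*25) = 80*(-250) = -20000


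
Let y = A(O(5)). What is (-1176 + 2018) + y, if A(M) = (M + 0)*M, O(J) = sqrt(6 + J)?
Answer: 853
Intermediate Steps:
A(M) = M**2 (A(M) = M*M = M**2)
y = 11 (y = (sqrt(6 + 5))**2 = (sqrt(11))**2 = 11)
(-1176 + 2018) + y = (-1176 + 2018) + 11 = 842 + 11 = 853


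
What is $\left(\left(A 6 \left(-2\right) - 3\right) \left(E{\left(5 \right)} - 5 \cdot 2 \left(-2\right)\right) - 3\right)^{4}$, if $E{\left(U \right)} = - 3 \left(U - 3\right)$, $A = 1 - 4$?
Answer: $44386483761$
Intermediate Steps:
$A = -3$
$E{\left(U \right)} = 9 - 3 U$ ($E{\left(U \right)} = - 3 \left(-3 + U\right) = 9 - 3 U$)
$\left(\left(A 6 \left(-2\right) - 3\right) \left(E{\left(5 \right)} - 5 \cdot 2 \left(-2\right)\right) - 3\right)^{4} = \left(\left(\left(-3\right) 6 \left(-2\right) - 3\right) \left(\left(9 - 15\right) - 5 \cdot 2 \left(-2\right)\right) - 3\right)^{4} = \left(\left(\left(-18\right) \left(-2\right) - 3\right) \left(\left(9 - 15\right) - 10 \left(-2\right)\right) - 3\right)^{4} = \left(\left(36 - 3\right) \left(-6 - -20\right) - 3\right)^{4} = \left(33 \left(-6 + 20\right) - 3\right)^{4} = \left(33 \cdot 14 - 3\right)^{4} = \left(462 - 3\right)^{4} = 459^{4} = 44386483761$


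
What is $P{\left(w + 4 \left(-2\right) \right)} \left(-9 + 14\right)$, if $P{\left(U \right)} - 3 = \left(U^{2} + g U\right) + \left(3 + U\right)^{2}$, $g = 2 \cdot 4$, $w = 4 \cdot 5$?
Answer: $2340$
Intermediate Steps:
$w = 20$
$g = 8$
$P{\left(U \right)} = 3 + U^{2} + \left(3 + U\right)^{2} + 8 U$ ($P{\left(U \right)} = 3 + \left(\left(U^{2} + 8 U\right) + \left(3 + U\right)^{2}\right) = 3 + \left(U^{2} + \left(3 + U\right)^{2} + 8 U\right) = 3 + U^{2} + \left(3 + U\right)^{2} + 8 U$)
$P{\left(w + 4 \left(-2\right) \right)} \left(-9 + 14\right) = \left(12 + 2 \left(20 + 4 \left(-2\right)\right)^{2} + 14 \left(20 + 4 \left(-2\right)\right)\right) \left(-9 + 14\right) = \left(12 + 2 \left(20 - 8\right)^{2} + 14 \left(20 - 8\right)\right) 5 = \left(12 + 2 \cdot 12^{2} + 14 \cdot 12\right) 5 = \left(12 + 2 \cdot 144 + 168\right) 5 = \left(12 + 288 + 168\right) 5 = 468 \cdot 5 = 2340$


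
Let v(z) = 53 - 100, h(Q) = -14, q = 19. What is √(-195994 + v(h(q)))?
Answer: I*√196041 ≈ 442.77*I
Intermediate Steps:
v(z) = -47
√(-195994 + v(h(q))) = √(-195994 - 47) = √(-196041) = I*√196041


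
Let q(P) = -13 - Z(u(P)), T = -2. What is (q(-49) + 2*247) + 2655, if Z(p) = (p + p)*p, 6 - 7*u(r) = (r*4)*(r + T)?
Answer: -199446536/49 ≈ -4.0703e+6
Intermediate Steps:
u(r) = 6/7 - 4*r*(-2 + r)/7 (u(r) = 6/7 - r*4*(r - 2)/7 = 6/7 - 4*r*(-2 + r)/7)
Z(p) = 2*p² (Z(p) = (2*p)*p = 2*p²)
q(P) = -13 - 2*(6/7 - 4*P²/7 + 8*P/7)²
(q(-49) + 2*247) + 2655 = ((-13 - 8*(3 - 2*(-49)² + 4*(-49))²/49) + 2*247) + 2655 = ((-13 - 8*(3 - 2*2401 - 196)²/49) + 494) + 2655 = ((-13 - 8*(3 - 4802 - 196)²/49) + 494) + 2655 = ((-13 - 8/49*(-4995)²) + 494) + 2655 = ((-13 - 8/49*24950025) + 494) + 2655 = ((-13 - 199600200/49) + 494) + 2655 = (-199600837/49 + 494) + 2655 = -199576631/49 + 2655 = -199446536/49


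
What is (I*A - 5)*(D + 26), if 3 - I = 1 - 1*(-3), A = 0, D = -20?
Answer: -30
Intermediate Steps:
I = -1 (I = 3 - (1 - 1*(-3)) = 3 - (1 + 3) = 3 - 1*4 = 3 - 4 = -1)
(I*A - 5)*(D + 26) = (-1*0 - 5)*(-20 + 26) = (0 - 5)*6 = -5*6 = -30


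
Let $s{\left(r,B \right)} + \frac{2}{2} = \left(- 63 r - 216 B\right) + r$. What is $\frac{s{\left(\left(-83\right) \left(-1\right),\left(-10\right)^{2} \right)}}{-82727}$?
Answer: $\frac{26747}{82727} \approx 0.32332$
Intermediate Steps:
$s{\left(r,B \right)} = -1 - 216 B - 62 r$ ($s{\left(r,B \right)} = -1 + \left(\left(- 63 r - 216 B\right) + r\right) = -1 + \left(\left(- 216 B - 63 r\right) + r\right) = -1 - \left(62 r + 216 B\right) = -1 - 216 B - 62 r$)
$\frac{s{\left(\left(-83\right) \left(-1\right),\left(-10\right)^{2} \right)}}{-82727} = \frac{-1 - 216 \left(-10\right)^{2} - 62 \left(\left(-83\right) \left(-1\right)\right)}{-82727} = \left(-1 - 21600 - 5146\right) \left(- \frac{1}{82727}\right) = \left(-26747\right) \left(- \frac{1}{82727}\right) = \frac{26747}{82727}$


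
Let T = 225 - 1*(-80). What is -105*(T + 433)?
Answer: -77490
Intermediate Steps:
T = 305 (T = 225 + 80 = 305)
-105*(T + 433) = -105*(305 + 433) = -105*738 = -77490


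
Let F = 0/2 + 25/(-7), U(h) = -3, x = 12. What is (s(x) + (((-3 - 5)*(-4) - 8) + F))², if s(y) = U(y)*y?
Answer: 11881/49 ≈ 242.47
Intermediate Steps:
F = -25/7 (F = 0*(½) + 25*(-⅐) = 0 - 25/7 = -25/7 ≈ -3.5714)
s(y) = -3*y
(s(x) + (((-3 - 5)*(-4) - 8) + F))² = (-3*12 + (((-3 - 5)*(-4) - 8) - 25/7))² = (-36 + ((-8*(-4) - 8) - 25/7))² = (-36 + ((32 - 8) - 25/7))² = (-36 + (24 - 25/7))² = (-36 + 143/7)² = (-109/7)² = 11881/49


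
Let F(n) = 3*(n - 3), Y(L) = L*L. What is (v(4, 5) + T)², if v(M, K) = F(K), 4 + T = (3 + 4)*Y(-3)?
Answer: 4225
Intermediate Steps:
Y(L) = L²
T = 59 (T = -4 + (3 + 4)*(-3)² = -4 + 7*9 = -4 + 63 = 59)
F(n) = -9 + 3*n (F(n) = 3*(-3 + n) = -9 + 3*n)
v(M, K) = -9 + 3*K
(v(4, 5) + T)² = ((-9 + 3*5) + 59)² = ((-9 + 15) + 59)² = (6 + 59)² = 65² = 4225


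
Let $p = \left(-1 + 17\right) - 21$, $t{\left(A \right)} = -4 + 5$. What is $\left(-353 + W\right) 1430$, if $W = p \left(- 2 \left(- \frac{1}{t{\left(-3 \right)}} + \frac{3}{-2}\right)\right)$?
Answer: $-540540$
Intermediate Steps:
$t{\left(A \right)} = 1$
$p = -5$ ($p = 16 - 21 = -5$)
$W = -25$ ($W = - 5 \left(- 2 \left(- 1^{-1} + \frac{3}{-2}\right)\right) = - 5 \left(- 2 \left(\left(-1\right) 1 + 3 \left(- \frac{1}{2}\right)\right)\right) = - 5 \left(- 2 \left(-1 - \frac{3}{2}\right)\right) = - 5 \left(\left(-2\right) \left(- \frac{5}{2}\right)\right) = \left(-5\right) 5 = -25$)
$\left(-353 + W\right) 1430 = \left(-353 - 25\right) 1430 = \left(-378\right) 1430 = -540540$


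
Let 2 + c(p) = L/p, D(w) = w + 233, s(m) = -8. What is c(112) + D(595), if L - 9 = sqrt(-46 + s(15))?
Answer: 92521/112 + 3*I*sqrt(6)/112 ≈ 826.08 + 0.065611*I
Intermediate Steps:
D(w) = 233 + w
L = 9 + 3*I*sqrt(6) (L = 9 + sqrt(-46 - 8) = 9 + sqrt(-54) = 9 + 3*I*sqrt(6) ≈ 9.0 + 7.3485*I)
c(p) = -2 + (9 + 3*I*sqrt(6))/p
c(112) + D(595) = (9 - 2*112 + 3*I*sqrt(6))/112 + (233 + 595) = (9 - 224 + 3*I*sqrt(6))/112 + 828 = (-215 + 3*I*sqrt(6))/112 + 828 = (-215/112 + 3*I*sqrt(6)/112) + 828 = 92521/112 + 3*I*sqrt(6)/112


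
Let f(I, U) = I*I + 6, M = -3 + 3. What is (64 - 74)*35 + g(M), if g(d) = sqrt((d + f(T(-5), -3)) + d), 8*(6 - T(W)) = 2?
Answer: -1375/4 ≈ -343.75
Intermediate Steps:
M = 0
T(W) = 23/4 (T(W) = 6 - 1/8*2 = 6 - 1/4 = 23/4)
f(I, U) = 6 + I**2 (f(I, U) = I**2 + 6 = 6 + I**2)
g(d) = sqrt(625/16 + 2*d) (g(d) = sqrt((d + (6 + (23/4)**2)) + d) = sqrt((d + (6 + 529/16)) + d) = sqrt((d + 625/16) + d) = sqrt((625/16 + d) + d) = sqrt(625/16 + 2*d))
(64 - 74)*35 + g(M) = (64 - 74)*35 + sqrt(625 + 32*0)/4 = -10*35 + sqrt(625 + 0)/4 = -350 + sqrt(625)/4 = -350 + (1/4)*25 = -350 + 25/4 = -1375/4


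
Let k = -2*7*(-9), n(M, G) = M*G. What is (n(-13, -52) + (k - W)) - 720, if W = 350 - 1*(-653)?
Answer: -921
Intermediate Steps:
n(M, G) = G*M
k = 126 (k = -14*(-9) = 126)
W = 1003 (W = 350 + 653 = 1003)
(n(-13, -52) + (k - W)) - 720 = (-52*(-13) + (126 - 1*1003)) - 720 = (676 + (126 - 1003)) - 720 = (676 - 877) - 720 = -201 - 720 = -921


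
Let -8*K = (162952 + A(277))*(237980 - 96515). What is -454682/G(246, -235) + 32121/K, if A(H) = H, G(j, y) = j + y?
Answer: -318156020452346/7697063495 ≈ -41335.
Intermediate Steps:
K = -23091190485/8 (K = -(162952 + 277)*(237980 - 96515)/8 = -163229*141465/8 = -⅛*23091190485 = -23091190485/8 ≈ -2.8864e+9)
-454682/G(246, -235) + 32121/K = -454682/(246 - 235) + 32121/(-23091190485/8) = -454682/11 + 32121*(-8/23091190485) = -454682*1/11 - 85656/7697063495 = -454682/11 - 85656/7697063495 = -318156020452346/7697063495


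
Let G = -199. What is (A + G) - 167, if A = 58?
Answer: -308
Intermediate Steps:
(A + G) - 167 = (58 - 199) - 167 = -141 - 167 = -308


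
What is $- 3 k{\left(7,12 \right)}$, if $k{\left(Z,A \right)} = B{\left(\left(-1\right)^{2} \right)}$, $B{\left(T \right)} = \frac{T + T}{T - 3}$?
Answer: $3$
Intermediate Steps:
$B{\left(T \right)} = \frac{2 T}{-3 + T}$
$k{\left(Z,A \right)} = -1$ ($k{\left(Z,A \right)} = \frac{2 \left(-1\right)^{2}}{-3 + \left(-1\right)^{2}} = 2 \cdot 1 \frac{1}{-3 + 1} = 2 \cdot 1 \frac{1}{-2} = 2 \cdot 1 \left(- \frac{1}{2}\right) = -1$)
$- 3 k{\left(7,12 \right)} = \left(-3\right) \left(-1\right) = 3$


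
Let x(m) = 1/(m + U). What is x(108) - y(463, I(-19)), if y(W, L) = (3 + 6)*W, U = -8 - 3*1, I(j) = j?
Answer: -404198/97 ≈ -4167.0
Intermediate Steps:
U = -11 (U = -8 - 3 = -11)
y(W, L) = 9*W
x(m) = 1/(-11 + m) (x(m) = 1/(m - 11) = 1/(-11 + m))
x(108) - y(463, I(-19)) = 1/(-11 + 108) - 9*463 = 1/97 - 1*4167 = 1/97 - 4167 = -404198/97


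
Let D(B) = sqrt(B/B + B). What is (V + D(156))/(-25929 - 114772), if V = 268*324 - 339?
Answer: -7863/12791 - sqrt(157)/140701 ≈ -0.61482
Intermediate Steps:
V = 86493 (V = 86832 - 339 = 86493)
D(B) = sqrt(1 + B)
(V + D(156))/(-25929 - 114772) = (86493 + sqrt(1 + 156))/(-25929 - 114772) = (86493 + sqrt(157))/(-140701) = (86493 + sqrt(157))*(-1/140701) = -7863/12791 - sqrt(157)/140701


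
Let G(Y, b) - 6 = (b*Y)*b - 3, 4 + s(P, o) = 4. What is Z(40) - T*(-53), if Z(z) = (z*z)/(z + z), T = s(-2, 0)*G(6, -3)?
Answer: 20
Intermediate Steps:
s(P, o) = 0 (s(P, o) = -4 + 4 = 0)
G(Y, b) = 3 + Y*b² (G(Y, b) = 6 + ((b*Y)*b - 3) = 6 + ((Y*b)*b - 3) = 6 + (Y*b² - 3) = 6 + (-3 + Y*b²) = 3 + Y*b²)
T = 0 (T = 0*(3 + 6*(-3)²) = 0*(3 + 6*9) = 0*(3 + 54) = 0*57 = 0)
Z(z) = z/2 (Z(z) = z²/((2*z)) = z²*(1/(2*z)) = z/2)
Z(40) - T*(-53) = (½)*40 - 0*(-53) = 20 - 1*0 = 20 + 0 = 20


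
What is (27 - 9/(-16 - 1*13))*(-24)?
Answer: -19008/29 ≈ -655.45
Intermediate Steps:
(27 - 9/(-16 - 1*13))*(-24) = (27 - 9/(-16 - 13))*(-24) = (27 - 9/(-29))*(-24) = (27 - 9*(-1/29))*(-24) = (27 + 9/29)*(-24) = (792/29)*(-24) = -19008/29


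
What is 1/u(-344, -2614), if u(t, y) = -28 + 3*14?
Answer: 1/14 ≈ 0.071429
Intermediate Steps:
u(t, y) = 14 (u(t, y) = -28 + 42 = 14)
1/u(-344, -2614) = 1/14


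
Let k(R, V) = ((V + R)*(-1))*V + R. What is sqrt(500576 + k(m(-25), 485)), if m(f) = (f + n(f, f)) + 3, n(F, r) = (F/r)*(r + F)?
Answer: sqrt(300199) ≈ 547.90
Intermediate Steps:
n(F, r) = F*(F + r)/r (n(F, r) = (F/r)*(F + r) = F*(F + r)/r)
m(f) = 3 + 3*f (m(f) = (f + f*(f + f)/f) + 3 = (f + f*(2*f)/f) + 3 = (f + 2*f) + 3 = 3*f + 3 = 3 + 3*f)
k(R, V) = R + V*(-R - V) (k(R, V) = ((R + V)*(-1))*V + R = (-R - V)*V + R = V*(-R - V) + R = R + V*(-R - V))
sqrt(500576 + k(m(-25), 485)) = sqrt(500576 + ((3 + 3*(-25)) - 1*485**2 - 1*(3 + 3*(-25))*485)) = sqrt(500576 + ((3 - 75) - 1*235225 - 1*(3 - 75)*485)) = sqrt(500576 + (-72 - 235225 - 1*(-72)*485)) = sqrt(500576 + (-72 - 235225 + 34920)) = sqrt(500576 - 200377) = sqrt(300199)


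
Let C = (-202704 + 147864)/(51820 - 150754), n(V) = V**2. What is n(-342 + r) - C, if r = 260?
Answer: 110862896/16489 ≈ 6723.4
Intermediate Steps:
C = 9140/16489 (C = -54840/(-98934) = -54840*(-1/98934) = 9140/16489 ≈ 0.55431)
n(-342 + r) - C = (-342 + 260)**2 - 1*9140/16489 = (-82)**2 - 9140/16489 = 6724 - 9140/16489 = 110862896/16489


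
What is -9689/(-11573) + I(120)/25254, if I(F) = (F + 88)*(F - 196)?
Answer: 30870011/146132271 ≈ 0.21125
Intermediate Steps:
I(F) = (-196 + F)*(88 + F) (I(F) = (88 + F)*(-196 + F) = (-196 + F)*(88 + F))
-9689/(-11573) + I(120)/25254 = -9689/(-11573) + (-17248 + 120**2 - 108*120)/25254 = -9689*(-1/11573) + (-17248 + 14400 - 12960)*(1/25254) = 9689/11573 - 15808*1/25254 = 9689/11573 - 7904/12627 = 30870011/146132271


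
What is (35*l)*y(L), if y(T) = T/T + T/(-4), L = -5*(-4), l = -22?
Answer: 3080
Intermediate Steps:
L = 20
y(T) = 1 - T/4 (y(T) = 1 + T*(-1/4) = 1 - T/4)
(35*l)*y(L) = (35*(-22))*(1 - 1/4*20) = -770*(1 - 5) = -770*(-4) = 3080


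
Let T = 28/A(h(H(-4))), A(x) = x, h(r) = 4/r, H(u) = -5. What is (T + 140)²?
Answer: 11025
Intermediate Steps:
T = -35 (T = 28/((4/(-5))) = 28/((4*(-⅕))) = 28/(-⅘) = 28*(-5/4) = -35)
(T + 140)² = (-35 + 140)² = 105² = 11025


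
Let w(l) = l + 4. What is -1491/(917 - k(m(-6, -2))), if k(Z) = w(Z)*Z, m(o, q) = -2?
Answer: -497/307 ≈ -1.6189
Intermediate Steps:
w(l) = 4 + l
k(Z) = Z*(4 + Z) (k(Z) = (4 + Z)*Z = Z*(4 + Z))
-1491/(917 - k(m(-6, -2))) = -1491/(917 - (-2)*(4 - 2)) = -1491/(917 - (-2)*2) = -1491/(917 - 1*(-4)) = -1491/(917 + 4) = -1491/921 = -1491*1/921 = -497/307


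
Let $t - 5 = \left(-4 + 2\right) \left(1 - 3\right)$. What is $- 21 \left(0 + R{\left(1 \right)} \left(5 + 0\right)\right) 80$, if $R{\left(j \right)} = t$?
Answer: $-75600$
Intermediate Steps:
$t = 9$ ($t = 5 + \left(-4 + 2\right) \left(1 - 3\right) = 5 - -4 = 5 + 4 = 9$)
$R{\left(j \right)} = 9$
$- 21 \left(0 + R{\left(1 \right)} \left(5 + 0\right)\right) 80 = - 21 \left(0 + 9 \left(5 + 0\right)\right) 80 = - 21 \left(0 + 9 \cdot 5\right) 80 = - 21 \left(0 + 45\right) 80 = \left(-21\right) 45 \cdot 80 = \left(-945\right) 80 = -75600$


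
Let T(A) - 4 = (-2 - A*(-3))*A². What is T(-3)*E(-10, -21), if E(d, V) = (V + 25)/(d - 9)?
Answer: 20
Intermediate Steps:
T(A) = 4 + A²*(-2 + 3*A) (T(A) = 4 + (-2 - A*(-3))*A² = 4 + (-2 - (-3)*A)*A² = 4 + (-2 + 3*A)*A² = 4 + A²*(-2 + 3*A))
E(d, V) = (25 + V)/(-9 + d)
T(-3)*E(-10, -21) = (4 - 2*(-3)² + 3*(-3)³)*((25 - 21)/(-9 - 10)) = (4 - 2*9 + 3*(-27))*(4/(-19)) = (4 - 18 - 81)*(-1/19*4) = -95*(-4/19) = 20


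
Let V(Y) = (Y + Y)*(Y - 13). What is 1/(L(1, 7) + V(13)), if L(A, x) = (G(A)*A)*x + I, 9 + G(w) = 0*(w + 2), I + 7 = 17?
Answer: -1/53 ≈ -0.018868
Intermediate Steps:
I = 10 (I = -7 + 17 = 10)
G(w) = -9 (G(w) = -9 + 0*(w + 2) = -9 + 0*(2 + w) = -9 + 0 = -9)
V(Y) = 2*Y*(-13 + Y) (V(Y) = (2*Y)*(-13 + Y) = 2*Y*(-13 + Y))
L(A, x) = 10 - 9*A*x (L(A, x) = (-9*A)*x + 10 = -9*A*x + 10 = 10 - 9*A*x)
1/(L(1, 7) + V(13)) = 1/((10 - 9*1*7) + 2*13*(-13 + 13)) = 1/((10 - 63) + 2*13*0) = 1/(-53 + 0) = 1/(-53) = -1/53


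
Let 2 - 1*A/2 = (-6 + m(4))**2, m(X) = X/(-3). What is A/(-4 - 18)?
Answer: 466/99 ≈ 4.7071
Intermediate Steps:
m(X) = -X/3 (m(X) = X*(-1/3) = -X/3)
A = -932/9 (A = 4 - 2*(-6 - 1/3*4)**2 = 4 - 2*(-6 - 4/3)**2 = 4 - 2*(-22/3)**2 = 4 - 2*484/9 = 4 - 968/9 = -932/9 ≈ -103.56)
A/(-4 - 18) = -932/(9*(-4 - 18)) = -932/9/(-22) = -932/9*(-1/22) = 466/99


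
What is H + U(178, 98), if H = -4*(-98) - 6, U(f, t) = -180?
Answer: 206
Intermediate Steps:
H = 386 (H = 392 - 6 = 386)
H + U(178, 98) = 386 - 180 = 206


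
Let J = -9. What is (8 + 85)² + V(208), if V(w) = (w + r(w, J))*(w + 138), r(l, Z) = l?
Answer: 152585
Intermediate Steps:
V(w) = 2*w*(138 + w) (V(w) = (w + w)*(w + 138) = (2*w)*(138 + w) = 2*w*(138 + w))
(8 + 85)² + V(208) = (8 + 85)² + 2*208*(138 + 208) = 93² + 2*208*346 = 8649 + 143936 = 152585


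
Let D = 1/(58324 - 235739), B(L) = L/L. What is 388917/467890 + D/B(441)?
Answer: 13799848333/16602140870 ≈ 0.83121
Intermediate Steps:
B(L) = 1
D = -1/177415 (D = 1/(-177415) = -1/177415 ≈ -5.6365e-6)
388917/467890 + D/B(441) = 388917/467890 - 1/177415/1 = 388917*(1/467890) - 1/177415*1 = 388917/467890 - 1/177415 = 13799848333/16602140870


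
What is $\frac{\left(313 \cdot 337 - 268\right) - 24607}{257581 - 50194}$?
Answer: $\frac{80606}{207387} \approx 0.38867$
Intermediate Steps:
$\frac{\left(313 \cdot 337 - 268\right) - 24607}{257581 - 50194} = \frac{\left(105481 - 268\right) - 24607}{207387} = \left(105213 - 24607\right) \frac{1}{207387} = 80606 \cdot \frac{1}{207387} = \frac{80606}{207387}$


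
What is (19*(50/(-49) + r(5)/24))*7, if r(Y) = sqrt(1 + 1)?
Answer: -950/7 + 133*sqrt(2)/24 ≈ -127.88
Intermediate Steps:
r(Y) = sqrt(2)
(19*(50/(-49) + r(5)/24))*7 = (19*(50/(-49) + sqrt(2)/24))*7 = (19*(50*(-1/49) + sqrt(2)*(1/24)))*7 = (19*(-50/49 + sqrt(2)/24))*7 = (-950/49 + 19*sqrt(2)/24)*7 = -950/7 + 133*sqrt(2)/24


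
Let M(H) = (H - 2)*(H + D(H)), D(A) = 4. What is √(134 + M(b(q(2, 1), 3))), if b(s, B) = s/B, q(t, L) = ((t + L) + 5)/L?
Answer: √1246/3 ≈ 11.766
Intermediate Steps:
q(t, L) = (5 + L + t)/L (q(t, L) = ((L + t) + 5)/L = (5 + L + t)/L)
M(H) = (-2 + H)*(4 + H) (M(H) = (H - 2)*(H + 4) = (-2 + H)*(4 + H))
√(134 + M(b(q(2, 1), 3))) = √(134 + (-8 + (((5 + 1 + 2)/1)/3)² + 2*(((5 + 1 + 2)/1)/3))) = √(134 + (-8 + ((1*8)*(⅓))² + 2*((1*8)*(⅓)))) = √(134 + (-8 + (8*(⅓))² + 2*(8*(⅓)))) = √(134 + (-8 + (8/3)² + 2*(8/3))) = √(134 + (-8 + 64/9 + 16/3)) = √(134 + 40/9) = √(1246/9) = √1246/3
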